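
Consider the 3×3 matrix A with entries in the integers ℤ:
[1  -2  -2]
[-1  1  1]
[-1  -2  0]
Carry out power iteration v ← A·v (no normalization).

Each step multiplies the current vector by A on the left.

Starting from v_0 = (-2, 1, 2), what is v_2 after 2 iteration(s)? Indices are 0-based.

v_2 = (-18, 13, -2)

v_0 = (-2, 1, 2).
v_1 = A·v_0 = (-8, 5, 0).
v_2 = A·v_1 = (-18, 13, -2).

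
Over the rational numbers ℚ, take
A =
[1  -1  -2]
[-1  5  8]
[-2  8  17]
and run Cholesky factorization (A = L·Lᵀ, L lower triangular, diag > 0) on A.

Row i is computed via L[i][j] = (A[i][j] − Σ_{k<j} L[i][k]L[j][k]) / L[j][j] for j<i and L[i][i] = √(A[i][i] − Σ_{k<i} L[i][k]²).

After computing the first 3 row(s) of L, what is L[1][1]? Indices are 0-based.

L[1][1] = 2

Step 1: L[0][0] = √(1) = 1.
  L[1][0] = (-1) / L[0][0] = -1.
Step 2: L[1][1] = √(4) = 2.
  L[2][0] = (-2) / L[0][0] = -2.
  L[2][1] = (6) / L[1][1] = 3.
Step 3: L[2][2] = √(4) = 2.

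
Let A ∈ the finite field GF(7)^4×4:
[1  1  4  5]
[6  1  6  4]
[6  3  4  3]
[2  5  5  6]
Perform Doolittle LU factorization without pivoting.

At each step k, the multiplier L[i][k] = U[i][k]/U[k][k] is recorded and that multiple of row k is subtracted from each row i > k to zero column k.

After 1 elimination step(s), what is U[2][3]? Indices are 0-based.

U[2][3] = 1

Step 1: pivot at (0,0) is 1.
  row1 ← row1 − (6)·row0  ⇒  L[1][0]=6, U row1=(0, 2, 3, 2)
  row2 ← row2 − (6)·row0  ⇒  L[2][0]=6, U row2=(0, 4, 1, 1)
  row3 ← row3 − (2)·row0  ⇒  L[3][0]=2, U row3=(0, 3, 4, 3)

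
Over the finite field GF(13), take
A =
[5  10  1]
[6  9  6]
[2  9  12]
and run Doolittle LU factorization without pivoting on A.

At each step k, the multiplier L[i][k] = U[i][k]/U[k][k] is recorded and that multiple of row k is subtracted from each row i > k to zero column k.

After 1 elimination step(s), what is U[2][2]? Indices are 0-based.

U[2][2] = 9

[col 0] pivot 5
  R1 -= 9*R0 → (0, 10, 10)  (L[1][0] := 9)
  R2 -= 3*R0 → (0, 5, 9)  (L[2][0] := 3)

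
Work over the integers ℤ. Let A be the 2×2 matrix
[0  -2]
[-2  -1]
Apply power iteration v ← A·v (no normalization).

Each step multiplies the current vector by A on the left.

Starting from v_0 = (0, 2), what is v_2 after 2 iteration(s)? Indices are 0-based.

v_2 = (4, 10)

v_0 = (0, 2).
v_1 = A·v_0 = (-4, -2).
v_2 = A·v_1 = (4, 10).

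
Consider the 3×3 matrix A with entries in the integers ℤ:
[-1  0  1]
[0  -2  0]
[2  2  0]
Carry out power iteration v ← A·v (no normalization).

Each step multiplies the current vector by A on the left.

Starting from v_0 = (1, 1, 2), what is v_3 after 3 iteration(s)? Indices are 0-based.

v_3 = (-5, -8, 14)

v_0 = (1, 1, 2).
v_1 = A·v_0 = (1, -2, 4).
v_2 = A·v_1 = (3, 4, -2).
v_3 = A·v_2 = (-5, -8, 14).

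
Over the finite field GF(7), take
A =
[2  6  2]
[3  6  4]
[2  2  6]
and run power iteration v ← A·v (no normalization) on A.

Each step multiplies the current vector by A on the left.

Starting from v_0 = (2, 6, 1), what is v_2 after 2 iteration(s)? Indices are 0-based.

v_2 = (5, 0, 0)

v_0 = (2, 6, 1).
v_1 = A·v_0 = (0, 4, 1).
v_2 = A·v_1 = (5, 0, 0).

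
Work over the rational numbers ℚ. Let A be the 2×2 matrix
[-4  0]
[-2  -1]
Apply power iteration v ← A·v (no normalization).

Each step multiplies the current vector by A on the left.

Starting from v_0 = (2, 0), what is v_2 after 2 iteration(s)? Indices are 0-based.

v_0 = (2, 0).
v_1 = A·v_0 = (-8, -4).
v_2 = A·v_1 = (32, 20).

v_2 = (32, 20)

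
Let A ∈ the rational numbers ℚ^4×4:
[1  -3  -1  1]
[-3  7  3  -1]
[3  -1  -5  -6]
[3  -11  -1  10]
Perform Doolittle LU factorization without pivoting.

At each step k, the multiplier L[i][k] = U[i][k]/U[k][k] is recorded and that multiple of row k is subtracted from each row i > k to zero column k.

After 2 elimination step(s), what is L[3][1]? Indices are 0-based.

k=0: U[0][0]=1
  eliminate (1,0): mult=-3, new row 1: (0, -2, 0, 2); set L[1][0]=-3
  eliminate (2,0): mult=3, new row 2: (0, 8, -2, -9); set L[2][0]=3
  eliminate (3,0): mult=3, new row 3: (0, -2, 2, 7); set L[3][0]=3
k=1: U[1][1]=-2
  eliminate (2,1): mult=-4, new row 2: (0, 0, -2, -1); set L[2][1]=-4
  eliminate (3,1): mult=1, new row 3: (0, 0, 2, 5); set L[3][1]=1

L[3][1] = 1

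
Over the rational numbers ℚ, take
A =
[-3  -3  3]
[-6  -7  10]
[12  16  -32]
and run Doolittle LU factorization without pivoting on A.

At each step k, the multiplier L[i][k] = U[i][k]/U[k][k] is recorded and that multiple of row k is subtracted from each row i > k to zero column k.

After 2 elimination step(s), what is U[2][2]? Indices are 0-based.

U[2][2] = -4

[col 0] pivot -3
  R1 -= 2*R0 → (0, -1, 4)  (L[1][0] := 2)
  R2 -= -4*R0 → (0, 4, -20)  (L[2][0] := -4)
[col 1] pivot -1
  R2 -= -4*R1 → (0, 0, -4)  (L[2][1] := -4)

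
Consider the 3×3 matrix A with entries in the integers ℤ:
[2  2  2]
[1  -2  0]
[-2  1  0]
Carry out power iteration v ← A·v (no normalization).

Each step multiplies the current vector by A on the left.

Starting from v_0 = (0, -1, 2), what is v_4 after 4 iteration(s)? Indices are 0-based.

v_4 = (0, -16, 2)

v_0 = (0, -1, 2).
v_1 = A·v_0 = (2, 2, -1).
v_2 = A·v_1 = (6, -2, -2).
v_3 = A·v_2 = (4, 10, -14).
v_4 = A·v_3 = (0, -16, 2).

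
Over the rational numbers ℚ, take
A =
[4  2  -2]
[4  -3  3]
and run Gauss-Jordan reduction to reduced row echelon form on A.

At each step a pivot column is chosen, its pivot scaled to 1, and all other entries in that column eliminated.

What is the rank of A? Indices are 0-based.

pivot(0,0)=4: scale R0 → (1, 1/2, -1/2)
  clear (1,0): R1 −= (4)R0 → (0, -5, 5)
pivot(1,1)=-5: scale R1 → (0, 1, -1)
  clear (0,1): R0 −= (1/2)R1 → (1, 0, 0)

rank = 2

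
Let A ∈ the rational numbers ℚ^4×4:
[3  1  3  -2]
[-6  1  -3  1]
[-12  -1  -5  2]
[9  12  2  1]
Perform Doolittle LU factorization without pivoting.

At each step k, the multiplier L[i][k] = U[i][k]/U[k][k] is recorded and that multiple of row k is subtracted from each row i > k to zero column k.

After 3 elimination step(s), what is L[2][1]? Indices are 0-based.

k=0: U[0][0]=3
  eliminate (1,0): mult=-2, new row 1: (0, 3, 3, -3); set L[1][0]=-2
  eliminate (2,0): mult=-4, new row 2: (0, 3, 7, -6); set L[2][0]=-4
  eliminate (3,0): mult=3, new row 3: (0, 9, -7, 7); set L[3][0]=3
k=1: U[1][1]=3
  eliminate (2,1): mult=1, new row 2: (0, 0, 4, -3); set L[2][1]=1
  eliminate (3,1): mult=3, new row 3: (0, 0, -16, 16); set L[3][1]=3
k=2: U[2][2]=4
  eliminate (3,2): mult=-4, new row 3: (0, 0, 0, 4); set L[3][2]=-4

L[2][1] = 1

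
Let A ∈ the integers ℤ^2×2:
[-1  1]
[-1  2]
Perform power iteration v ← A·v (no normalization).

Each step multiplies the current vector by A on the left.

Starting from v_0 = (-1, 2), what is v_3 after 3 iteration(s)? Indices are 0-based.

v_0 = (-1, 2).
v_1 = A·v_0 = (3, 5).
v_2 = A·v_1 = (2, 7).
v_3 = A·v_2 = (5, 12).

v_3 = (5, 12)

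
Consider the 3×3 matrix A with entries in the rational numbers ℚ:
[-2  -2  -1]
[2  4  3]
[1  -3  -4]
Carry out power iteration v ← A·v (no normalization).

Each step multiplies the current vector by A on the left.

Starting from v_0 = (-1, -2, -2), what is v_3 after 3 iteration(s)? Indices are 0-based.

v_3 = (8, -18, 14)

v_0 = (-1, -2, -2).
v_1 = A·v_0 = (8, -16, 13).
v_2 = A·v_1 = (3, -9, 4).
v_3 = A·v_2 = (8, -18, 14).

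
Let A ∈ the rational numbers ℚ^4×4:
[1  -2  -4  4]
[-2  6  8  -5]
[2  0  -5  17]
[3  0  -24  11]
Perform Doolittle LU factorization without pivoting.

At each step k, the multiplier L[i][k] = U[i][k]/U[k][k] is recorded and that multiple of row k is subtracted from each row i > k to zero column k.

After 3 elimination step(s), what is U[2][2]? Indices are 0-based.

U[2][2] = 3

k=0: U[0][0]=1
  eliminate (1,0): mult=-2, new row 1: (0, 2, 0, 3); set L[1][0]=-2
  eliminate (2,0): mult=2, new row 2: (0, 4, 3, 9); set L[2][0]=2
  eliminate (3,0): mult=3, new row 3: (0, 6, -12, -1); set L[3][0]=3
k=1: U[1][1]=2
  eliminate (2,1): mult=2, new row 2: (0, 0, 3, 3); set L[2][1]=2
  eliminate (3,1): mult=3, new row 3: (0, 0, -12, -10); set L[3][1]=3
k=2: U[2][2]=3
  eliminate (3,2): mult=-4, new row 3: (0, 0, 0, 2); set L[3][2]=-4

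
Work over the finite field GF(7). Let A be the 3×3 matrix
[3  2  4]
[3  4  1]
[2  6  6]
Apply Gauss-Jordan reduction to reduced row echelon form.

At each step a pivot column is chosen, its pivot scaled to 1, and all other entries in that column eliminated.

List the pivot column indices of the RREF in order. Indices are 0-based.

pivot(0,0)=3: scale R0 → (1, 3, 6)
  clear (1,0): R1 −= (3)R0 → (0, 2, 4)
  clear (2,0): R2 −= (2)R0 → (0, 0, 1)
pivot(1,1)=2: scale R1 → (0, 1, 2)
  clear (0,1): R0 −= (3)R1 → (1, 0, 0)
pivot(2,2)=1: scale R2 → (0, 0, 1)
  clear (1,2): R1 −= (2)R2 → (0, 1, 0)

pivot columns: 0, 1, 2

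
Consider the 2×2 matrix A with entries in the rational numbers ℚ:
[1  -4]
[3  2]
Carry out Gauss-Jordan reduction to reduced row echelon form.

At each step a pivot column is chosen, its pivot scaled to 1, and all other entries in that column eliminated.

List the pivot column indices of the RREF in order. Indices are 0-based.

pivot columns: 0, 1

[1] R0 /= 1  ⇒  (1, -4)
     R1 -= 3·R0  ⇒  (0, 14)
[2] R1 /= 14  ⇒  (0, 1)
     R0 -= -4·R1  ⇒  (1, 0)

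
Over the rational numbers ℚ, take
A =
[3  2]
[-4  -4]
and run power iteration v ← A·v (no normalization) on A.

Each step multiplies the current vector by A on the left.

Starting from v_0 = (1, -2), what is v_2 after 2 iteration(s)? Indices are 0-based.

v_2 = (5, -12)

v_0 = (1, -2).
v_1 = A·v_0 = (-1, 4).
v_2 = A·v_1 = (5, -12).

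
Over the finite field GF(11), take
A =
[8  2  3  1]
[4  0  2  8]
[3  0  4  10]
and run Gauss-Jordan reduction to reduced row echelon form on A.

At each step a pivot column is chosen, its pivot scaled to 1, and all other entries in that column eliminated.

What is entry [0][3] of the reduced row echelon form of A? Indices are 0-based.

step 1: normalize row 0 (÷8) = (1, 3, 10, 7)
  row 1: subtract 4×row0 = (0, 10, 6, 2)
  row 2: subtract 3×row0 = (0, 2, 7, 0)
step 2: normalize row 1 (÷10) = (0, 1, 5, 9)
  row 0: subtract 3×row1 = (1, 0, 6, 2)
  row 2: subtract 2×row1 = (0, 0, 8, 4)
step 3: normalize row 2 (÷8) = (0, 0, 1, 6)
  row 0: subtract 6×row2 = (1, 0, 0, 10)
  row 1: subtract 5×row2 = (0, 1, 0, 1)

M[0][3] = 10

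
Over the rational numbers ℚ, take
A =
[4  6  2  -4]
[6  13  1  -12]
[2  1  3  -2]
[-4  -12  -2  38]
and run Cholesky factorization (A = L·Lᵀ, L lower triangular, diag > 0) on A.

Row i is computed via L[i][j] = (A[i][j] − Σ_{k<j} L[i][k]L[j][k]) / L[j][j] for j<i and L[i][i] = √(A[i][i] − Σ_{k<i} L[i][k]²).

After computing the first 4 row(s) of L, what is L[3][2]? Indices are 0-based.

Step 1: L[0][0] = √(4) = 2.
  L[1][0] = (6) / L[0][0] = 3.
Step 2: L[1][1] = √(4) = 2.
  L[2][0] = (2) / L[0][0] = 1.
  L[2][1] = (-2) / L[1][1] = -1.
Step 3: L[2][2] = √(1) = 1.
  L[3][0] = (-4) / L[0][0] = -2.
  L[3][1] = (-6) / L[1][1] = -3.
  L[3][2] = (-3) / L[2][2] = -3.
Step 4: L[3][3] = √(16) = 4.

L[3][2] = -3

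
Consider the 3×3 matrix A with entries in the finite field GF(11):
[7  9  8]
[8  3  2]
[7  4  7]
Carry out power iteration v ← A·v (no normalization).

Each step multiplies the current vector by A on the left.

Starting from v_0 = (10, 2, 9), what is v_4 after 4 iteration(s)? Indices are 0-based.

v_4 = (1, 7, 7)

v_0 = (10, 2, 9).
v_1 = A·v_0 = (6, 5, 9).
v_2 = A·v_1 = (5, 4, 4).
v_3 = A·v_2 = (4, 5, 2).
v_4 = A·v_3 = (1, 7, 7).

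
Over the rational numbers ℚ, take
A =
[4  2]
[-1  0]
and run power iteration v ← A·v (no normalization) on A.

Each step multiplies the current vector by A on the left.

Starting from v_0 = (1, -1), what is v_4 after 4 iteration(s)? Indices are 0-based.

v_0 = (1, -1).
v_1 = A·v_0 = (2, -1).
v_2 = A·v_1 = (6, -2).
v_3 = A·v_2 = (20, -6).
v_4 = A·v_3 = (68, -20).

v_4 = (68, -20)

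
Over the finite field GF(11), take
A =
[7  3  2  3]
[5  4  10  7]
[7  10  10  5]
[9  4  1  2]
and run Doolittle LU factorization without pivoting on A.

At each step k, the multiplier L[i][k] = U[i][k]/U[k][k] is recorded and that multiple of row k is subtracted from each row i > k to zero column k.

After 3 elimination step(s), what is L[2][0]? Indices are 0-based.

[col 0] pivot 7
  R1 -= 7*R0 → (0, 5, 7, 8)  (L[1][0] := 7)
  R2 -= 1*R0 → (0, 7, 8, 2)  (L[2][0] := 1)
  R3 -= 6*R0 → (0, 8, 0, 6)  (L[3][0] := 6)
[col 1] pivot 5
  R2 -= 8*R1 → (0, 0, 7, 4)  (L[2][1] := 8)
  R3 -= 6*R1 → (0, 0, 2, 2)  (L[3][1] := 6)
[col 2] pivot 7
  R3 -= 5*R2 → (0, 0, 0, 4)  (L[3][2] := 5)

L[2][0] = 1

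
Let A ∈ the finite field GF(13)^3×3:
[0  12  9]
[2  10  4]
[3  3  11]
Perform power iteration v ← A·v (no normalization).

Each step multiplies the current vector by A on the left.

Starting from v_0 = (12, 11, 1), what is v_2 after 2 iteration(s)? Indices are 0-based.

v_0 = (12, 11, 1).
v_1 = A·v_0 = (11, 8, 2).
v_2 = A·v_1 = (10, 6, 1).

v_2 = (10, 6, 1)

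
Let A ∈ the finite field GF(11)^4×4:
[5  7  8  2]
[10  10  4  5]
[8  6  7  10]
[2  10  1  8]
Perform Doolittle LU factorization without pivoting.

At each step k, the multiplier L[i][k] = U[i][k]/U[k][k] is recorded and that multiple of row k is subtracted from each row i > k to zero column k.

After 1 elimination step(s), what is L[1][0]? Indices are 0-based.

L[1][0] = 2

k=0: U[0][0]=5
  eliminate (1,0): mult=2, new row 1: (0, 7, 10, 1); set L[1][0]=2
  eliminate (2,0): mult=6, new row 2: (0, 8, 3, 9); set L[2][0]=6
  eliminate (3,0): mult=7, new row 3: (0, 5, 0, 5); set L[3][0]=7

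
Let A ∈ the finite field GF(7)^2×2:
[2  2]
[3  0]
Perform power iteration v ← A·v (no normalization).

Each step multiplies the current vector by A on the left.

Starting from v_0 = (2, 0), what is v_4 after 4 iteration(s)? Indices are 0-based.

v_4 = (3, 3)

v_0 = (2, 0).
v_1 = A·v_0 = (4, 6).
v_2 = A·v_1 = (6, 5).
v_3 = A·v_2 = (1, 4).
v_4 = A·v_3 = (3, 3).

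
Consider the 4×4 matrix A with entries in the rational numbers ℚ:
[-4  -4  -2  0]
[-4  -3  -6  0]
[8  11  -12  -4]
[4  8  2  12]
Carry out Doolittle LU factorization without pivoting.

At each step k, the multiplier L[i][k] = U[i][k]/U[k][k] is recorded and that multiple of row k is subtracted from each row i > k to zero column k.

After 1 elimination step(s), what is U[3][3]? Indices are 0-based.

U[3][3] = 12

k=0: U[0][0]=-4
  eliminate (1,0): mult=1, new row 1: (0, 1, -4, 0); set L[1][0]=1
  eliminate (2,0): mult=-2, new row 2: (0, 3, -16, -4); set L[2][0]=-2
  eliminate (3,0): mult=-1, new row 3: (0, 4, 0, 12); set L[3][0]=-1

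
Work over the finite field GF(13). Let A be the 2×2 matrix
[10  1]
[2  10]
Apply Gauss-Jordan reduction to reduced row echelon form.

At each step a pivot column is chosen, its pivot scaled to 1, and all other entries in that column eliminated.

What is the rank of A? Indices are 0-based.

pivot(0,0)=10: scale R0 → (1, 4)
  clear (1,0): R1 −= (2)R0 → (0, 2)
pivot(1,1)=2: scale R1 → (0, 1)
  clear (0,1): R0 −= (4)R1 → (1, 0)

rank = 2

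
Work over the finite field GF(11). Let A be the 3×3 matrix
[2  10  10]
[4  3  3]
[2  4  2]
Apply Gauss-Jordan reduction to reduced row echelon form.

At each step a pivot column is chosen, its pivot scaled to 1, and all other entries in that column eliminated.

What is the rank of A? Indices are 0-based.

step 1: normalize row 0 (÷2) = (1, 5, 5)
  row 1: subtract 4×row0 = (0, 5, 5)
  row 2: subtract 2×row0 = (0, 5, 3)
step 2: normalize row 1 (÷5) = (0, 1, 1)
  row 0: subtract 5×row1 = (1, 0, 0)
  row 2: subtract 5×row1 = (0, 0, 9)
step 3: normalize row 2 (÷9) = (0, 0, 1)
  row 1: subtract 1×row2 = (0, 1, 0)

rank = 3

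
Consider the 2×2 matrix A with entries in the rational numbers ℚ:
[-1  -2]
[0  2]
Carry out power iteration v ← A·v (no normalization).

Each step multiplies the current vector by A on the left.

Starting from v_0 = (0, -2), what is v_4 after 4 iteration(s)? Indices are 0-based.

v_0 = (0, -2).
v_1 = A·v_0 = (4, -4).
v_2 = A·v_1 = (4, -8).
v_3 = A·v_2 = (12, -16).
v_4 = A·v_3 = (20, -32).

v_4 = (20, -32)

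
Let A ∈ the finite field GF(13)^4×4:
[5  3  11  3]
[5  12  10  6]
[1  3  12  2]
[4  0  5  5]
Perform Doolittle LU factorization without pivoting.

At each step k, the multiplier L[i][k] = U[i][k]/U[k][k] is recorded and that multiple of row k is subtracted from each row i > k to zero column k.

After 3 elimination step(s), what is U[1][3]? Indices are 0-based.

U[1][3] = 3

k=0: U[0][0]=5
  eliminate (1,0): mult=1, new row 1: (0, 9, 12, 3); set L[1][0]=1
  eliminate (2,0): mult=8, new row 2: (0, 5, 2, 4); set L[2][0]=8
  eliminate (3,0): mult=6, new row 3: (0, 8, 4, 0); set L[3][0]=6
k=1: U[1][1]=9
  eliminate (2,1): mult=2, new row 2: (0, 0, 4, 11); set L[2][1]=2
  eliminate (3,1): mult=11, new row 3: (0, 0, 2, 6); set L[3][1]=11
k=2: U[2][2]=4
  eliminate (3,2): mult=7, new row 3: (0, 0, 0, 7); set L[3][2]=7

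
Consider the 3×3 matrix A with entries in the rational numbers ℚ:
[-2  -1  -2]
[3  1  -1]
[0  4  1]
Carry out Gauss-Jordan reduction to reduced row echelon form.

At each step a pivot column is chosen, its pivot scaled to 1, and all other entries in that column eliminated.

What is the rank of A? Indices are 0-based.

pivot(0,0)=-2: scale R0 → (1, 1/2, 1)
  clear (1,0): R1 −= (3)R0 → (0, -1/2, -4)
pivot(1,1)=-1/2: scale R1 → (0, 1, 8)
  clear (0,1): R0 −= (1/2)R1 → (1, 0, -3)
  clear (2,1): R2 −= (4)R1 → (0, 0, -31)
pivot(2,2)=-31: scale R2 → (0, 0, 1)
  clear (0,2): R0 −= (-3)R2 → (1, 0, 0)
  clear (1,2): R1 −= (8)R2 → (0, 1, 0)

rank = 3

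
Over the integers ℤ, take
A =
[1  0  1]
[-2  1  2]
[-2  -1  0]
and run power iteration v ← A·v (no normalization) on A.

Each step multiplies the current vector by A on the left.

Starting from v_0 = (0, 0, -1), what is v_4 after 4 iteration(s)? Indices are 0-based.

v_0 = (0, 0, -1).
v_1 = A·v_0 = (-1, -2, 0).
v_2 = A·v_1 = (-1, 0, 4).
v_3 = A·v_2 = (3, 10, 2).
v_4 = A·v_3 = (5, 8, -16).

v_4 = (5, 8, -16)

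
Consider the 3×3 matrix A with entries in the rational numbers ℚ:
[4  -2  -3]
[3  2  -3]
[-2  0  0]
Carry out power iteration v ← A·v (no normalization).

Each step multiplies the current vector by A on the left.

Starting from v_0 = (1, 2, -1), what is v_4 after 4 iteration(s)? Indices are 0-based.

v_0 = (1, 2, -1).
v_1 = A·v_0 = (3, 10, -2).
v_2 = A·v_1 = (-2, 35, -6).
v_3 = A·v_2 = (-60, 82, 4).
v_4 = A·v_3 = (-416, -28, 120).

v_4 = (-416, -28, 120)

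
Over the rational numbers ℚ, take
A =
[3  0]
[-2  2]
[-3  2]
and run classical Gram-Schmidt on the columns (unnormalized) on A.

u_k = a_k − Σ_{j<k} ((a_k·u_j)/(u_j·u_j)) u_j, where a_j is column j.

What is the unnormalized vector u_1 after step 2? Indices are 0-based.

Step 1: u_0 = a_0 = (3, -2, -3).
Step 2: u_1 = a_1 − (-5/11)·u_0 = (15/11, 12/11, 7/11).

u_1 = (15/11, 12/11, 7/11)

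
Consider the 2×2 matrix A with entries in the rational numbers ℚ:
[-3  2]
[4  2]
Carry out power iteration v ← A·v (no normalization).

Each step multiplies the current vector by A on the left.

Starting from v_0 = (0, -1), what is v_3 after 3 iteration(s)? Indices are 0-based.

v_0 = (0, -1).
v_1 = A·v_0 = (-2, -2).
v_2 = A·v_1 = (2, -12).
v_3 = A·v_2 = (-30, -16).

v_3 = (-30, -16)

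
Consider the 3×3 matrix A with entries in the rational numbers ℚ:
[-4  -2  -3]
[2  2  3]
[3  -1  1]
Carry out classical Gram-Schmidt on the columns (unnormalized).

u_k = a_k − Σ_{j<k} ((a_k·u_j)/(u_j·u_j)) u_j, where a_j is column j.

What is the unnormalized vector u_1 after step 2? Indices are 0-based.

Step 1: u_0 = a_0 = (-4, 2, 3).
Step 2: u_1 = a_1 − (9/29)·u_0 = (-22/29, 40/29, -56/29).

u_1 = (-22/29, 40/29, -56/29)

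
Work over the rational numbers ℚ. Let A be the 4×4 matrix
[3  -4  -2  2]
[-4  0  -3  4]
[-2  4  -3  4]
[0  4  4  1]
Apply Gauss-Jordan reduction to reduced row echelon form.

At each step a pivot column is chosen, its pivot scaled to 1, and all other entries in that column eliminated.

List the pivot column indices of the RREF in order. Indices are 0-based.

pivot(0,0)=3: scale R0 → (1, -4/3, -2/3, 2/3)
  clear (1,0): R1 −= (-4)R0 → (0, -16/3, -17/3, 20/3)
  clear (2,0): R2 −= (-2)R0 → (0, 4/3, -13/3, 16/3)
pivot(1,1)=-16/3: scale R1 → (0, 1, 17/16, -5/4)
  clear (0,1): R0 −= (-4/3)R1 → (1, 0, 3/4, -1)
  clear (2,1): R2 −= (4/3)R1 → (0, 0, -23/4, 7)
  clear (3,1): R3 −= (4)R1 → (0, 0, -1/4, 6)
pivot(2,2)=-23/4: scale R2 → (0, 0, 1, -28/23)
  clear (0,2): R0 −= (3/4)R2 → (1, 0, 0, -2/23)
  clear (1,2): R1 −= (17/16)R2 → (0, 1, 0, 1/23)
  clear (3,2): R3 −= (-1/4)R2 → (0, 0, 0, 131/23)
pivot(3,3)=131/23: scale R3 → (0, 0, 0, 1)
  clear (0,3): R0 −= (-2/23)R3 → (1, 0, 0, 0)
  clear (1,3): R1 −= (1/23)R3 → (0, 1, 0, 0)
  clear (2,3): R2 −= (-28/23)R3 → (0, 0, 1, 0)

pivot columns: 0, 1, 2, 3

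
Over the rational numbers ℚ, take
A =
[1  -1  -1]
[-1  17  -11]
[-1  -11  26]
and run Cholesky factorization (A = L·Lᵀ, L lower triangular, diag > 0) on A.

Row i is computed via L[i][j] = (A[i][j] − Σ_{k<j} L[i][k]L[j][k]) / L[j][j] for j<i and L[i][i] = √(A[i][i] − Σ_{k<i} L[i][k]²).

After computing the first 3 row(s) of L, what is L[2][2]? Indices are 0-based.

L[2][2] = 4

Step 1: L[0][0] = √(1) = 1.
  L[1][0] = (-1) / L[0][0] = -1.
Step 2: L[1][1] = √(16) = 4.
  L[2][0] = (-1) / L[0][0] = -1.
  L[2][1] = (-12) / L[1][1] = -3.
Step 3: L[2][2] = √(16) = 4.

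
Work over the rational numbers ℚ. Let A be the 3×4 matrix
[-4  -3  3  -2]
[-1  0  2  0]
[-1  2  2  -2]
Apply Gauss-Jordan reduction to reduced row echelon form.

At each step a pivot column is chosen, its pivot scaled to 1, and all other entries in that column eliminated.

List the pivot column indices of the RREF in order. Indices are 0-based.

[1] R0 /= -4  ⇒  (1, 3/4, -3/4, 1/2)
     R1 -= -1·R0  ⇒  (0, 3/4, 5/4, 1/2)
     R2 -= -1·R0  ⇒  (0, 11/4, 5/4, -3/2)
[2] R1 /= 3/4  ⇒  (0, 1, 5/3, 2/3)
     R0 -= 3/4·R1  ⇒  (1, 0, -2, 0)
     R2 -= 11/4·R1  ⇒  (0, 0, -10/3, -10/3)
[3] R2 /= -10/3  ⇒  (0, 0, 1, 1)
     R0 -= -2·R2  ⇒  (1, 0, 0, 2)
     R1 -= 5/3·R2  ⇒  (0, 1, 0, -1)

pivot columns: 0, 1, 2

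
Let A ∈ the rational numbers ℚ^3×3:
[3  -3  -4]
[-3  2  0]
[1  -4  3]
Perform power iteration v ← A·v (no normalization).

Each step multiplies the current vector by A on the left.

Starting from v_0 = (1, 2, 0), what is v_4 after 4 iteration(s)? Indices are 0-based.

v_0 = (1, 2, 0).
v_1 = A·v_0 = (-3, 1, -7).
v_2 = A·v_1 = (16, 11, -28).
v_3 = A·v_2 = (127, -26, -112).
v_4 = A·v_3 = (907, -433, -105).

v_4 = (907, -433, -105)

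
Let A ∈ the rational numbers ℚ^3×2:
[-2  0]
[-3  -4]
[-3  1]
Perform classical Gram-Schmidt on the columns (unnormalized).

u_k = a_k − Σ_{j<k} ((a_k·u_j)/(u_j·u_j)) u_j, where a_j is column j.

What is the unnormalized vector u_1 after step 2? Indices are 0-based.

Step 1: u_0 = a_0 = (-2, -3, -3).
Step 2: u_1 = a_1 − (9/22)·u_0 = (9/11, -61/22, 49/22).

u_1 = (9/11, -61/22, 49/22)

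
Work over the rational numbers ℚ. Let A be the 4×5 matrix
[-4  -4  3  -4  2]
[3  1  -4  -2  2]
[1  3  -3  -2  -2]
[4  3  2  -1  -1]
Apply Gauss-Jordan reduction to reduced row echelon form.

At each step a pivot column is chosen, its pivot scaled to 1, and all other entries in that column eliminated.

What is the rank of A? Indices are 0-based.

pivot(0,0)=-4: scale R0 → (1, 1, -3/4, 1, -1/2)
  clear (1,0): R1 −= (3)R0 → (0, -2, -7/4, -5, 7/2)
  clear (2,0): R2 −= (1)R0 → (0, 2, -9/4, -3, -3/2)
  clear (3,0): R3 −= (4)R0 → (0, -1, 5, -5, 1)
pivot(1,1)=-2: scale R1 → (0, 1, 7/8, 5/2, -7/4)
  clear (0,1): R0 −= (1)R1 → (1, 0, -13/8, -3/2, 5/4)
  clear (2,1): R2 −= (2)R1 → (0, 0, -4, -8, 2)
  clear (3,1): R3 −= (-1)R1 → (0, 0, 47/8, -5/2, -3/4)
pivot(2,2)=-4: scale R2 → (0, 0, 1, 2, -1/2)
  clear (0,2): R0 −= (-13/8)R2 → (1, 0, 0, 7/4, 7/16)
  clear (1,2): R1 −= (7/8)R2 → (0, 1, 0, 3/4, -21/16)
  clear (3,2): R3 −= (47/8)R2 → (0, 0, 0, -57/4, 35/16)
pivot(3,3)=-57/4: scale R3 → (0, 0, 0, 1, -35/228)
  clear (0,3): R0 −= (7/4)R3 → (1, 0, 0, 0, 161/228)
  clear (1,3): R1 −= (3/4)R3 → (0, 1, 0, 0, -91/76)
  clear (2,3): R2 −= (2)R3 → (0, 0, 1, 0, -11/57)

rank = 4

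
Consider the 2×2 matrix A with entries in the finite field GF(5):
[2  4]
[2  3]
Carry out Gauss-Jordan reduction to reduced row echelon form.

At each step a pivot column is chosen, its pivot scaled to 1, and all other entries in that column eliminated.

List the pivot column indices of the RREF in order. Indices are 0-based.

pivot columns: 0, 1

step 1: normalize row 0 (÷2) = (1, 2)
  row 1: subtract 2×row0 = (0, 4)
step 2: normalize row 1 (÷4) = (0, 1)
  row 0: subtract 2×row1 = (1, 0)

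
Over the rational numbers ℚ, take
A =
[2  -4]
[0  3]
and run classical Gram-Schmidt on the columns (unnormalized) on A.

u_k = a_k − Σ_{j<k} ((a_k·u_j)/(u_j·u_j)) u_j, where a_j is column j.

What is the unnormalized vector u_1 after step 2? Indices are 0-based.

Step 1: u_0 = a_0 = (2, 0).
Step 2: u_1 = a_1 − (-2)·u_0 = (0, 3).

u_1 = (0, 3)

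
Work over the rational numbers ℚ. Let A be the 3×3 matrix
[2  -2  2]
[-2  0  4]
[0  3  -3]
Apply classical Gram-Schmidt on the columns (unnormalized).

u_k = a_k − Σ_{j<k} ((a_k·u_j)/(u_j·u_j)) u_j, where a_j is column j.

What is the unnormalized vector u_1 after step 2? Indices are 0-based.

u_1 = (-1, -1, 3)

Step 1: u_0 = a_0 = (2, -2, 0).
Step 2: u_1 = a_1 − (-1/2)·u_0 = (-1, -1, 3).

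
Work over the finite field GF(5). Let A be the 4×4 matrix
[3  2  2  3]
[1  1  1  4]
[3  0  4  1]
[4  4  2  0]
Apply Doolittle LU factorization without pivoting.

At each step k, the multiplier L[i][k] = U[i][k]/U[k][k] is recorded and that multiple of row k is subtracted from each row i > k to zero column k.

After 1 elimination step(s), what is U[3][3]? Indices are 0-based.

[col 0] pivot 3
  R1 -= 2*R0 → (0, 2, 2, 3)  (L[1][0] := 2)
  R2 -= 1*R0 → (0, 3, 2, 3)  (L[2][0] := 1)
  R3 -= 3*R0 → (0, 3, 1, 1)  (L[3][0] := 3)

U[3][3] = 1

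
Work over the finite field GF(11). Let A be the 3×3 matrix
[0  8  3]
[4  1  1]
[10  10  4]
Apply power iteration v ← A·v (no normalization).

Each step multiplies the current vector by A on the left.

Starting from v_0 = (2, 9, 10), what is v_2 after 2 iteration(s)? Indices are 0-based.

v_2 = (6, 2, 9)

v_0 = (2, 9, 10).
v_1 = A·v_0 = (3, 5, 7).
v_2 = A·v_1 = (6, 2, 9).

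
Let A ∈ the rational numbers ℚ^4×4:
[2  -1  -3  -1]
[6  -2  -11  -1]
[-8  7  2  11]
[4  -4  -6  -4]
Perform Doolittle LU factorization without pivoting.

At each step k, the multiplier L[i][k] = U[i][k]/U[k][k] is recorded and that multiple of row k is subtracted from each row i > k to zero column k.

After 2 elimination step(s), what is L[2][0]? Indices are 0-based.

k=0: U[0][0]=2
  eliminate (1,0): mult=3, new row 1: (0, 1, -2, 2); set L[1][0]=3
  eliminate (2,0): mult=-4, new row 2: (0, 3, -10, 7); set L[2][0]=-4
  eliminate (3,0): mult=2, new row 3: (0, -2, 0, -2); set L[3][0]=2
k=1: U[1][1]=1
  eliminate (2,1): mult=3, new row 2: (0, 0, -4, 1); set L[2][1]=3
  eliminate (3,1): mult=-2, new row 3: (0, 0, -4, 2); set L[3][1]=-2

L[2][0] = -4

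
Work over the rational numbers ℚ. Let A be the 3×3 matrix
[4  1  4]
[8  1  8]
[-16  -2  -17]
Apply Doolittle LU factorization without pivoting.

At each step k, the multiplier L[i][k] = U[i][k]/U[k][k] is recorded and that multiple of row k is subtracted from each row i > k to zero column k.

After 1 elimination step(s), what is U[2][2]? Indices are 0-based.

U[2][2] = -1

[col 0] pivot 4
  R1 -= 2*R0 → (0, -1, 0)  (L[1][0] := 2)
  R2 -= -4*R0 → (0, 2, -1)  (L[2][0] := -4)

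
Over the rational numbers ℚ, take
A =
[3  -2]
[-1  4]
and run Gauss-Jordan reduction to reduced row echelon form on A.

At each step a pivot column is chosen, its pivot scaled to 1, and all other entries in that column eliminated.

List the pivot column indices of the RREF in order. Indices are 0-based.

pivot columns: 0, 1

pivot(0,0)=3: scale R0 → (1, -2/3)
  clear (1,0): R1 −= (-1)R0 → (0, 10/3)
pivot(1,1)=10/3: scale R1 → (0, 1)
  clear (0,1): R0 −= (-2/3)R1 → (1, 0)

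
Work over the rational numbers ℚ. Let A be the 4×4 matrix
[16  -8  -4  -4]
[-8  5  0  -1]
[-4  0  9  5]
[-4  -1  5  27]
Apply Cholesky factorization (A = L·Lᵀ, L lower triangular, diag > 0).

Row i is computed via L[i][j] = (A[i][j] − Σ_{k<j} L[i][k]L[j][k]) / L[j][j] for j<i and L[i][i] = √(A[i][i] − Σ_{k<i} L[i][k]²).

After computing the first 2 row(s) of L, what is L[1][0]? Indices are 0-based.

Step 1: L[0][0] = √(16) = 4.
  L[1][0] = (-8) / L[0][0] = -2.
Step 2: L[1][1] = √(1) = 1.

L[1][0] = -2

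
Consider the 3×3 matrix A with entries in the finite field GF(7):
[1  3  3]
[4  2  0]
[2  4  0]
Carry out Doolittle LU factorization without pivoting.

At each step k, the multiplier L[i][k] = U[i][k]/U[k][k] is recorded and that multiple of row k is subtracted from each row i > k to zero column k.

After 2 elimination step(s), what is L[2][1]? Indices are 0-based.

L[2][1] = 3

Step 1: pivot at (0,0) is 1.
  row1 ← row1 − (4)·row0  ⇒  L[1][0]=4, U row1=(0, 4, 2)
  row2 ← row2 − (2)·row0  ⇒  L[2][0]=2, U row2=(0, 5, 1)
Step 2: pivot at (1,1) is 4.
  row2 ← row2 − (3)·row1  ⇒  L[2][1]=3, U row2=(0, 0, 2)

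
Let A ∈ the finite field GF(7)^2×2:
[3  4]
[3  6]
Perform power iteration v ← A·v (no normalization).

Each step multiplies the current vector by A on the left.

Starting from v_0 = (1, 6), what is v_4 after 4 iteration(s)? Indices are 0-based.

v_0 = (1, 6).
v_1 = A·v_0 = (6, 4).
v_2 = A·v_1 = (6, 0).
v_3 = A·v_2 = (4, 4).
v_4 = A·v_3 = (0, 1).

v_4 = (0, 1)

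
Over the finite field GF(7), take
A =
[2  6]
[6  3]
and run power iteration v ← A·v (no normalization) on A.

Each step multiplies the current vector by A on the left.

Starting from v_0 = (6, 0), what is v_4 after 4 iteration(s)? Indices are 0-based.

v_0 = (6, 0).
v_1 = A·v_0 = (5, 1).
v_2 = A·v_1 = (2, 5).
v_3 = A·v_2 = (6, 6).
v_4 = A·v_3 = (6, 5).

v_4 = (6, 5)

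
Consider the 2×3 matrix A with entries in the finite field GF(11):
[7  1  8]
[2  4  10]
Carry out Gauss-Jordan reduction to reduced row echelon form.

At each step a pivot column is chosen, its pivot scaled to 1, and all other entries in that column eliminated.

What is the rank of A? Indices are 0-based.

step 1: normalize row 0 (÷7) = (1, 8, 9)
  row 1: subtract 2×row0 = (0, 10, 3)
step 2: normalize row 1 (÷10) = (0, 1, 8)
  row 0: subtract 8×row1 = (1, 0, 0)

rank = 2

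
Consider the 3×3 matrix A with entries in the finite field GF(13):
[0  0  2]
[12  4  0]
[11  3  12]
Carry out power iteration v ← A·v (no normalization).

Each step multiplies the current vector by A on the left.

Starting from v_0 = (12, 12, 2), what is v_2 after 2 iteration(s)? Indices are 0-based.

v_0 = (12, 12, 2).
v_1 = A·v_0 = (4, 10, 10).
v_2 = A·v_1 = (7, 10, 12).

v_2 = (7, 10, 12)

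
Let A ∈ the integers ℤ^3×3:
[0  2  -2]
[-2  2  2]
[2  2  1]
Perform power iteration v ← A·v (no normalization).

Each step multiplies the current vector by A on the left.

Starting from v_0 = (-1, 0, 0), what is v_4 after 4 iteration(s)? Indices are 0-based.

v_4 = (-60, 20, -14)

v_0 = (-1, 0, 0).
v_1 = A·v_0 = (0, 2, -2).
v_2 = A·v_1 = (8, 0, 2).
v_3 = A·v_2 = (-4, -12, 18).
v_4 = A·v_3 = (-60, 20, -14).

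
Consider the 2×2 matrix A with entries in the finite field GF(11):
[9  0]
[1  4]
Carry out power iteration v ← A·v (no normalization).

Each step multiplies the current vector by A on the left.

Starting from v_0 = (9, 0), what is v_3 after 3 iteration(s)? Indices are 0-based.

v_3 = (5, 9)

v_0 = (9, 0).
v_1 = A·v_0 = (4, 9).
v_2 = A·v_1 = (3, 7).
v_3 = A·v_2 = (5, 9).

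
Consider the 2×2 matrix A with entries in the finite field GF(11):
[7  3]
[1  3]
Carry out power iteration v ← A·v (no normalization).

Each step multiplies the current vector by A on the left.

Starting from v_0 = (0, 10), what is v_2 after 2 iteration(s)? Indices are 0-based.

v_2 = (3, 10)

v_0 = (0, 10).
v_1 = A·v_0 = (8, 8).
v_2 = A·v_1 = (3, 10).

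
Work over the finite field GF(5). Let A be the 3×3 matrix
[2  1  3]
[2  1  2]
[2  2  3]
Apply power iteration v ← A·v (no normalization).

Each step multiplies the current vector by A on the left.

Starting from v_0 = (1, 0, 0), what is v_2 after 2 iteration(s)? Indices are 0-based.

v_2 = (2, 0, 4)

v_0 = (1, 0, 0).
v_1 = A·v_0 = (2, 2, 2).
v_2 = A·v_1 = (2, 0, 4).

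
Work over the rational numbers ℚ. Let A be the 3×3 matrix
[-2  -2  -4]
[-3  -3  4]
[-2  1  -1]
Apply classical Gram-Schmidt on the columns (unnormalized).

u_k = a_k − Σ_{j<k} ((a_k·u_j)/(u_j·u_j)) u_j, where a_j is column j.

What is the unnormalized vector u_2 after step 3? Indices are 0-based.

u_2 = (-60/13, 40/13, 0)

Step 1: u_0 = a_0 = (-2, -3, -2).
Step 2: u_1 = a_1 − (11/17)·u_0 = (-12/17, -18/17, 39/17).
Step 3: u_2 = a_2 − (-2/17)·u_0 − (-7/13)·u_1 = (-60/13, 40/13, 0).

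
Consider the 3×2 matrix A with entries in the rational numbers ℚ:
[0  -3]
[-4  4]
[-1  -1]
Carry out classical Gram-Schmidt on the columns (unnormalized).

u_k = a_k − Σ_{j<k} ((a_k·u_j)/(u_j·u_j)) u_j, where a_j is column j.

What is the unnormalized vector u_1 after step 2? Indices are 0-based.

Step 1: u_0 = a_0 = (0, -4, -1).
Step 2: u_1 = a_1 − (-15/17)·u_0 = (-3, 8/17, -32/17).

u_1 = (-3, 8/17, -32/17)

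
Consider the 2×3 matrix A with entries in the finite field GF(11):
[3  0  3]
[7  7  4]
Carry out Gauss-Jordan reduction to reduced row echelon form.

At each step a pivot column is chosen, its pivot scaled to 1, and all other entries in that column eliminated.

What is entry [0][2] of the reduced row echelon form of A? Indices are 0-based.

M[0][2] = 1

[1] R0 /= 3  ⇒  (1, 0, 1)
     R1 -= 7·R0  ⇒  (0, 7, 8)
[2] R1 /= 7  ⇒  (0, 1, 9)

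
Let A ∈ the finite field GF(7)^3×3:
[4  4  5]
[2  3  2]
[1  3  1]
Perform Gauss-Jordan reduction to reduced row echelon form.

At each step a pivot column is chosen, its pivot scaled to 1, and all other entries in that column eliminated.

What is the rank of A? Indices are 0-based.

pivot(0,0)=4: scale R0 → (1, 1, 3)
  clear (1,0): R1 −= (2)R0 → (0, 1, 3)
  clear (2,0): R2 −= (1)R0 → (0, 2, 5)
pivot(1,1)=1: scale R1 → (0, 1, 3)
  clear (0,1): R0 −= (1)R1 → (1, 0, 0)
  clear (2,1): R2 −= (2)R1 → (0, 0, 6)
pivot(2,2)=6: scale R2 → (0, 0, 1)
  clear (1,2): R1 −= (3)R2 → (0, 1, 0)

rank = 3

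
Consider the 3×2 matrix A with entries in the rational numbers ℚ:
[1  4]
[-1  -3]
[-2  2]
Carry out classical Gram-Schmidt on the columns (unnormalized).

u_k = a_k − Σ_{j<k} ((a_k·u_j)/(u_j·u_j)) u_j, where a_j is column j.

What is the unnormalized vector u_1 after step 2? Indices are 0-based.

u_1 = (7/2, -5/2, 3)

Step 1: u_0 = a_0 = (1, -1, -2).
Step 2: u_1 = a_1 − (1/2)·u_0 = (7/2, -5/2, 3).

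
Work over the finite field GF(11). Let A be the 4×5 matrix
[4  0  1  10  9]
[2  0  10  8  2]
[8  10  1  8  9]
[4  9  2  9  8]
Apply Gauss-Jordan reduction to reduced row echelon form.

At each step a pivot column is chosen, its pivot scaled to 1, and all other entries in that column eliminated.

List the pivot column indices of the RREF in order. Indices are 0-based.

pivot columns: 0, 1, 2, 3

[1] R0 /= 4  ⇒  (1, 0, 3, 8, 5)
     R1 -= 2·R0  ⇒  (0, 0, 4, 3, 3)
     R2 -= 8·R0  ⇒  (0, 10, 10, 10, 2)
     R3 -= 4·R0  ⇒  (0, 9, 1, 10, 10)
[2] R1 <-> R2
[2] R1 /= 10  ⇒  (0, 1, 1, 1, 9)
     R3 -= 9·R1  ⇒  (0, 0, 3, 1, 6)
[3] R2 /= 4  ⇒  (0, 0, 1, 9, 9)
     R0 -= 3·R2  ⇒  (1, 0, 0, 3, 0)
     R1 -= 1·R2  ⇒  (0, 1, 0, 3, 0)
     R3 -= 3·R2  ⇒  (0, 0, 0, 7, 1)
[4] R3 /= 7  ⇒  (0, 0, 0, 1, 8)
     R0 -= 3·R3  ⇒  (1, 0, 0, 0, 9)
     R1 -= 3·R3  ⇒  (0, 1, 0, 0, 9)
     R2 -= 9·R3  ⇒  (0, 0, 1, 0, 3)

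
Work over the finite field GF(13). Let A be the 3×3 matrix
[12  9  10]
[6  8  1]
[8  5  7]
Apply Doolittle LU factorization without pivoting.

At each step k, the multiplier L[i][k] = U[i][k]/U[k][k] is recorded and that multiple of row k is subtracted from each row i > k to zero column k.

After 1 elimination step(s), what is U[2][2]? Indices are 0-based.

U[2][2] = 9

k=0: U[0][0]=12
  eliminate (1,0): mult=7, new row 1: (0, 10, 9); set L[1][0]=7
  eliminate (2,0): mult=5, new row 2: (0, 12, 9); set L[2][0]=5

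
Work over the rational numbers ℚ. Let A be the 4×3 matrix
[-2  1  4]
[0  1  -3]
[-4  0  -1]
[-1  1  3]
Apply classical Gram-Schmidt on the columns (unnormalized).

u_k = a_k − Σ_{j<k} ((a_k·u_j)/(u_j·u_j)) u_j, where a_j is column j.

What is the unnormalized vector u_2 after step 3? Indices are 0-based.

Step 1: u_0 = a_0 = (-2, 0, -4, -1).
Step 2: u_1 = a_1 − (-1/7)·u_0 = (5/7, 1, -4/7, 6/7).
Step 3: u_2 = a_2 − (-1/3)·u_0 − (7/6)·u_1 = (5/2, -25/6, -5/3, 5/3).

u_2 = (5/2, -25/6, -5/3, 5/3)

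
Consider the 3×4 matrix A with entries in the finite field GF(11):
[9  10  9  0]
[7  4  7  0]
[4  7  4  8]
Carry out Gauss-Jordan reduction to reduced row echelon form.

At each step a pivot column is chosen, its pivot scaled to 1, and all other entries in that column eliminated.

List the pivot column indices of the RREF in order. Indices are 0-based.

pivot columns: 0, 1, 3

pivot(0,0)=9: scale R0 → (1, 6, 1, 0)
  clear (1,0): R1 −= (7)R0 → (0, 6, 0, 0)
  clear (2,0): R2 −= (4)R0 → (0, 5, 0, 8)
pivot(1,1)=6: scale R1 → (0, 1, 0, 0)
  clear (0,1): R0 −= (6)R1 → (1, 0, 1, 0)
  clear (2,1): R2 −= (5)R1 → (0, 0, 0, 8)
col 2: no nonzero at/below row 2; advance.
pivot(2,3)=8: scale R2 → (0, 0, 0, 1)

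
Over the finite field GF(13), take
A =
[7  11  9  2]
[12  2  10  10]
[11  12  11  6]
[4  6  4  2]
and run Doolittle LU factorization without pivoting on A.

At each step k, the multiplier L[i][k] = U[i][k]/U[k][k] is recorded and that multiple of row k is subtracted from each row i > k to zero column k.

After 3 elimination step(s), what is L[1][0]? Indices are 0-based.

L[1][0] = 11

k=0: U[0][0]=7
  eliminate (1,0): mult=11, new row 1: (0, 11, 2, 1); set L[1][0]=11
  eliminate (2,0): mult=9, new row 2: (0, 4, 8, 1); set L[2][0]=9
  eliminate (3,0): mult=8, new row 3: (0, 9, 10, 12); set L[3][0]=8
k=1: U[1][1]=11
  eliminate (2,1): mult=11, new row 2: (0, 0, 12, 3); set L[2][1]=11
  eliminate (3,1): mult=2, new row 3: (0, 0, 6, 10); set L[3][1]=2
k=2: U[2][2]=12
  eliminate (3,2): mult=7, new row 3: (0, 0, 0, 2); set L[3][2]=7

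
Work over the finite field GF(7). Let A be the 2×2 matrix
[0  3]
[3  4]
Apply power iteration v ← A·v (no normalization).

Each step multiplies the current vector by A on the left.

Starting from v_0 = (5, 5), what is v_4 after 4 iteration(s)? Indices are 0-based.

v_0 = (5, 5).
v_1 = A·v_0 = (1, 0).
v_2 = A·v_1 = (0, 3).
v_3 = A·v_2 = (2, 5).
v_4 = A·v_3 = (1, 5).

v_4 = (1, 5)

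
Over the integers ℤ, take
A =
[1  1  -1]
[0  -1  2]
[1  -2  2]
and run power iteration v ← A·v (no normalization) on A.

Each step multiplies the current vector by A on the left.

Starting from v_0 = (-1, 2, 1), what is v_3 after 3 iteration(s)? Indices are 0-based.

v_0 = (-1, 2, 1).
v_1 = A·v_0 = (0, 0, -3).
v_2 = A·v_1 = (3, -6, -6).
v_3 = A·v_2 = (3, -6, 3).

v_3 = (3, -6, 3)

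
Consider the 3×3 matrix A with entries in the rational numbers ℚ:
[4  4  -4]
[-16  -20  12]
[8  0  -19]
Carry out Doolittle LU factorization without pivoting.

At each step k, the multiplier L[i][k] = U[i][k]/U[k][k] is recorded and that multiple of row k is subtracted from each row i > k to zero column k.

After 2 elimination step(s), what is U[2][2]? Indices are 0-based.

U[2][2] = -3

[col 0] pivot 4
  R1 -= -4*R0 → (0, -4, -4)  (L[1][0] := -4)
  R2 -= 2*R0 → (0, -8, -11)  (L[2][0] := 2)
[col 1] pivot -4
  R2 -= 2*R1 → (0, 0, -3)  (L[2][1] := 2)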